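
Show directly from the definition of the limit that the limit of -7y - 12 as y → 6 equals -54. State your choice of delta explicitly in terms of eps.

Suppose eps > 0. We need delta > 0 so that 0 < |y − 6| < delta implies |(-7y - 12) + 54| < eps.
Since (-7y - 12) + 54 = -7(y − 6), we have |(-7y - 12) + 54| = 7|y − 6|.
So 7|y − 6| < eps exactly when |y − 6| < eps/7.
Choosing delta = eps/7 gives |(-7y - 12) + 54| = 7|y − 6| < eps whenever |y − 6| < delta.

delta = eps/7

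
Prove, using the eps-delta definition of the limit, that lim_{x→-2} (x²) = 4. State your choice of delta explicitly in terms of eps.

delta = min(1, eps/5)

Let eps > 0 be given. We seek delta > 0 with 0 < |x + 2| < delta ⇒ |x² − 4| < eps.
Factor: x² − 4 = (x + 2)(x - 2), so |x² − 4| = |x + 2|·|x - 2|.
Restrict delta ≤ 1. Then |x + 2| < 1 gives |x| < 3, so by the triangle inequality |x - 2| ≤ 3 + 2 = 5.
Hence |x² − 4| ≤ 5|x + 2|, which is < eps once |x + 2| < eps/5.
Take delta = min(1, eps/5). If 0 < |x + 2| < delta then both bounds hold and |x² − 4| ≤ 5|x + 2| < 5·(eps/5) = eps.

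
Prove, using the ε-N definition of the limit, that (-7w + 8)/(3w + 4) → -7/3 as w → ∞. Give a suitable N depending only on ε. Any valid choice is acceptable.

Let ε > 0. We seek N > 0 such that w > N implies |(-7w + 8)/(3w + 4) + 7/3| < ε.
(-7w + 8)/(3w + 4) + 7/3 = (3(-7w + 8) − (-7)(3w + 4)) / (3(3w + 4)) = 52/(3(3w + 4)).
For w > 0 we have 3w + 4 > 3w, so |(-7w + 8)/(3w + 4) + 7/3| = 52/(3(3w + 4)) < 52/(3·3w) = (52/9)/w.
Thus |(-7w + 8)/(3w + 4) + 7/3| < ε whenever w > (52/9)/ε.
Take N = (52/9)/ε. If w > N then |(-7w + 8)/(3w + 4) + 7/3| < (52/9)/w < ε.

N = (52/9)/ε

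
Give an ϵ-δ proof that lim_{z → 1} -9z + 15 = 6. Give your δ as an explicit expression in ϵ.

Let ϵ > 0 be given. We need δ > 0 so that 0 < |z − 1| < δ implies |(-9z + 15) − 6| < ϵ.
Since (-9z + 15) − 6 = -9(z − 1), we have |(-9z + 15) − 6| = 9|z − 1|.
Thus it suffices that |z − 1| < ϵ/9.
Take δ = ϵ/9. If 0 < |z − 1| < δ then |(-9z + 15) − 6| = 9|z − 1| < 9·(ϵ/9) = ϵ.

δ = ϵ/9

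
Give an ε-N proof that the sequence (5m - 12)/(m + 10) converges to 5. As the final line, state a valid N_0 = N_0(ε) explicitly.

Fix ε > 0. For m ≥ 1, |(5m - 12)/(m + 10) − 5| = |-62|/((m + 10)) = 62/((m + 10)).
Since m + 10 ≥ m for m ≥ 1, this is ≤ 62/(m) = 62/m.
So |(5m - 12)/(m + 10) − 5| < ε whenever m > 62/ε.
Take N_0 = 62/ε. If m > N_0 then |(5m - 12)/(m + 10) − 5| ≤ 62/m < ε.

N_0 = 62/ε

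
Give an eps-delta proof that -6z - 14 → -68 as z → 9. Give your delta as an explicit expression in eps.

Suppose eps > 0. We need delta > 0 so that 0 < |z − 9| < delta implies |(-6z - 14) + 68| < eps.
Since (-6z - 14) + 68 = -6(z − 9), we have |(-6z - 14) + 68| = 6|z − 9|.
Thus it suffices that |z − 9| < eps/6.
Take delta = eps/6. If 0 < |z − 9| < delta then |(-6z - 14) + 68| = 6|z − 9| < 6·(eps/6) = eps.

delta = eps/6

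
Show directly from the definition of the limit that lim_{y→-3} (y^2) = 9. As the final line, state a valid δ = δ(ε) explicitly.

Let ε > 0. We seek δ > 0 with 0 < |y + 3| < δ ⇒ |y^2 − 9| < ε.
Factor: y^2 − 9 = (y + 3)(y - 3), so |y^2 − 9| = |y + 3|·|y - 3|.
Restrict δ ≤ 1. Then |y + 3| < 1 gives |y| < 4, so by the triangle inequality |y - 3| ≤ 4 + 3 = 7.
Hence |y^2 − 9| ≤ 7|y + 3|, which is < ε once |y + 3| < ε/7.
Take δ = min(1, ε/7). If 0 < |y + 3| < δ then both bounds hold and |y^2 − 9| ≤ 7|y + 3| < 7·(ε/7) = ε.

δ = min(1, ε/7)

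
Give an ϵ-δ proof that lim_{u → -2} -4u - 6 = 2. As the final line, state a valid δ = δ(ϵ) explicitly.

δ = ϵ/4

Let ϵ > 0 be given. We need δ > 0 so that 0 < |u + 2| < δ implies |(-4u - 6) − 2| < ϵ.
|(-4u - 6) − 2| = |-4u - 8| = 4|u + 2|.
So 4|u + 2| < ϵ exactly when |u + 2| < ϵ/4.
Choosing δ = ϵ/4 gives |(-4u - 6) − 2| = 4|u + 2| < ϵ whenever |u + 2| < δ.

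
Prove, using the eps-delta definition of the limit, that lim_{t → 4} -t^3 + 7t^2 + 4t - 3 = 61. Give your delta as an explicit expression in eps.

delta = min(1, eps/56)

Suppose eps > 0. We want delta > 0 such that 0 < |t − 4| < delta implies |(-t^3 + 7t^2 + 4t - 3) − 61| < eps.
(-t^3 + 7t^2 + 4t - 3) − 61 = -t^3 + 7t^2 + 4t - 64 = (t − 4)(-t^2 + 3t + 16).
So |(-t^3 + 7t^2 + 4t - 3) − 61| = |t − 4|·|-t^2 + 3t + 16|.
Require delta ≤ 1. Then |t − 4| < 1 gives |t| < 5, and by the triangle inequality |-t^2 + 3t + 16| ≤ 5^2 + 3·5 + 16 = 56.
Hence |(-t^3 + 7t^2 + 4t - 3) − 61| ≤ 56|t − 4| < eps provided |t − 4| < eps/56.
Take delta = min(1, eps/56). Then 0 < |t − 4| < delta gives both |t − 4| < 1 and |t − 4| < eps/56, so |(-t^3 + 7t^2 + 4t - 3) − 61| < eps.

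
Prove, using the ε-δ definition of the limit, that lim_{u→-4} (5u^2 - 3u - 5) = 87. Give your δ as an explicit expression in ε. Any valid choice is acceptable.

Let ε > 0 be given. We want δ > 0 such that 0 < |u + 4| < δ implies |(5u^2 - 3u - 5) − 87| < ε.
(5u^2 - 3u - 5) − 87 = 5u^2 - 3u - 92 = (u + 4)(5u - 23).
So |(5u^2 - 3u - 5) − 87| = |u + 4|·|5u - 23|.
Assume first that |u + 4| < 2, so |u| < 6. Then |5u - 23| ≤ 5·6 + 23 = 53.
Hence |(5u^2 - 3u - 5) − 87| ≤ 53|u + 4| < ε provided |u + 4| < ε/53.
Choosing δ = min(2, ε/53) ensures both conditions, hence |(5u^2 - 3u - 5) − 87| < ε.

δ = min(2, ε/53)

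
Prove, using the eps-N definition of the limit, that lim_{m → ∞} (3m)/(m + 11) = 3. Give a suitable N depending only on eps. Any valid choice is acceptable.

N = 33/eps

Let eps > 0 be given. For m ≥ 1, |(3m)/(m + 11) − 3| = |-33|/((m + 11)) = 33/((m + 11)).
Since m + 11 ≥ m for m ≥ 1, this is ≤ 33/(m) = 33/m.
So |(3m)/(m + 11) − 3| < eps whenever m > 33/eps.
Take N = 33/eps. If m > N then |(3m)/(m + 11) − 3| ≤ 33/m < eps.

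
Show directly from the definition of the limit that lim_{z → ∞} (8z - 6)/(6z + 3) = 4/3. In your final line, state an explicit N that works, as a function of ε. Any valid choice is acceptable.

N = (5/3)/ε

Let ε > 0. We seek N > 0 such that z > N implies |(8z - 6)/(6z + 3) − (4/3)| < ε.
(8z - 6)/(6z + 3) − (4/3) = (6(8z - 6) − 8(6z + 3)) / (6(6z + 3)) = -60/(6(6z + 3)).
For z > 0 we have 6z + 3 > 6z, so |(8z - 6)/(6z + 3) − (4/3)| = 60/(6(6z + 3)) < 60/(6·6z) = (5/3)/z.
Thus |(8z - 6)/(6z + 3) − (4/3)| < ε whenever z > (5/3)/ε.
Take N = (5/3)/ε. If z > N then |(8z - 6)/(6z + 3) − (4/3)| < (5/3)/z < ε.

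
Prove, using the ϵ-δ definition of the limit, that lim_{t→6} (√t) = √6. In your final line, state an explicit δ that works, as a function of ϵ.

δ = min(6, √6·ϵ)

Suppose ϵ > 0. We want δ > 0 such that 0 < |t − 6| < δ implies |√t − √6| < ϵ.
Rationalise: √t − √6 = (t − 6)/(√t + √6), so |√t − √6| = |t − 6|/(√t + √6).
Restrict δ ≤ 6 so that |t − 6| < 6 forces t > 0, and then √t + √6 > √6.
Hence |√t − √6| < |t − 6|/√6, which is < ϵ once |t − 6| < √6·ϵ.
Take δ = min(6, √6·ϵ). If 0 < |t − 6| < δ then t > 0 and |√t − √6| < |t − 6|/√6 < ϵ.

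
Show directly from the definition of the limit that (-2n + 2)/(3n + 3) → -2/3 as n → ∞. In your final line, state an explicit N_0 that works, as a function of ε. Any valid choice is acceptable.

Let ε > 0 be given. For n ≥ 1, |(-2n + 2)/(3n + 3) + 2/3| = |12|/(3(3n + 3)) = 12/(3(3n + 3)).
Since 3n + 3 ≥ 3n for n ≥ 1, this is ≤ 12/(3·3n) = (4/3)/n.
So |(-2n + 2)/(3n + 3) + 2/3| < ε whenever n > (4/3)/ε.
Take N_0 = (4/3)/ε. If n > N_0 then |(-2n + 2)/(3n + 3) + 2/3| ≤ (4/3)/n < ε.

N_0 = (4/3)/ε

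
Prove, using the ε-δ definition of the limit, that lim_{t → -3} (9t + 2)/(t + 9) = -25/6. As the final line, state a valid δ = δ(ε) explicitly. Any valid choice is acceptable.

Suppose ε > 0. We want δ > 0 with 0 < |t + 3| < δ ⇒ |(9t + 2)/(t + 9) + 25/6| < ε.
Combining over a common denominator, (9t + 2)/(t + 9) + 25/6 = [(9t + 2)·6 − (-25)·(t + 9)] / [6·(t + 9)] = 79(t + 3) / (6(t + 9)).
So |(9t + 2)/(t + 9) + 25/6| = 79|t + 3| / (6·|t + 9|).
Restrict δ ≤ 3. Then |t + 3| < 3 gives |t + 9| = |(t + 3) + 6| ≥ 6 − 3 = 3.
Hence |(9t + 2)/(t + 9) + 25/6| < 79|t + 3|/(6·3) = (79/18)|t + 3|, which is < ε once |t + 3| < (18/79)ε.
Take δ = min(3, (18/79)ε). Then 0 < |t + 3| < δ forces both bounds, so |(9t + 2)/(t + 9) + 25/6| < ε.

δ = min(3, (18/79)ε)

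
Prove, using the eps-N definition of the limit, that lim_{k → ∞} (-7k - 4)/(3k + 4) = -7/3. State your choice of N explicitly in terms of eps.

Let eps > 0 be given. For k ≥ 1, |(-7k - 4)/(3k + 4) + 7/3| = |16|/(3(3k + 4)) = 16/(3(3k + 4)).
Since 3k + 4 ≥ 3k for k ≥ 1, this is ≤ 16/(3·3k) = (16/9)/k.
So |(-7k - 4)/(3k + 4) + 7/3| < eps whenever k > (16/9)/eps.
Take N = (16/9)/eps. If k > N then |(-7k - 4)/(3k + 4) + 7/3| ≤ (16/9)/k < eps.

N = (16/9)/eps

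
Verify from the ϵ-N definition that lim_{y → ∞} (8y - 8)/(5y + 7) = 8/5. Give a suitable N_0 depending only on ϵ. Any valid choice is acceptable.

N_0 = (96/25)/ϵ

Fix ϵ > 0. We seek N_0 > 0 such that y > N_0 implies |(8y - 8)/(5y + 7) − (8/5)| < ϵ.
(8y - 8)/(5y + 7) − (8/5) = (5(8y - 8) − 8(5y + 7)) / (5(5y + 7)) = -96/(5(5y + 7)).
For y > 0 we have 5y + 7 > 5y, so |(8y - 8)/(5y + 7) − (8/5)| = 96/(5(5y + 7)) < 96/(5·5y) = (96/25)/y.
Thus |(8y - 8)/(5y + 7) − (8/5)| < ϵ whenever y > (96/25)/ϵ.
Take N_0 = (96/25)/ϵ. If y > N_0 then |(8y - 8)/(5y + 7) − (8/5)| < (96/25)/y < ϵ.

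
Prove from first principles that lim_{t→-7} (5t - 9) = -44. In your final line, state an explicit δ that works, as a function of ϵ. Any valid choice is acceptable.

Fix ϵ > 0. We need δ > 0 so that 0 < |t + 7| < δ implies |(5t - 9) + 44| < ϵ.
Since (5t - 9) + 44 = 5(t + 7), we have |(5t - 9) + 44| = 5|t + 7|.
So 5|t + 7| < ϵ exactly when |t + 7| < ϵ/5.
Choosing δ = ϵ/5 gives |(5t - 9) + 44| = 5|t + 7| < ϵ whenever |t + 7| < δ.

δ = ϵ/5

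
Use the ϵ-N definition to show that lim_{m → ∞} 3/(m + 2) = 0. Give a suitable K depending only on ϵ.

K = 3/ϵ

Let ϵ > 0. For m ≥ 1, |3/(m + 2) − 0| = 3/(m + 2) ≤ 3/m.
We need 3/m < ϵ, i.e. m > 3/ϵ.
Take K = 3/ϵ. If m > K then |3/(m + 2)| ≤ 3/m < ϵ.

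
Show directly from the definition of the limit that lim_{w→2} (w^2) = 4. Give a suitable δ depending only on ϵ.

δ = min(2, ϵ/6)

Suppose ϵ > 0. We seek δ > 0 with 0 < |w − 2| < δ ⇒ |w^2 − 4| < ϵ.
Factor: w^2 − 4 = (w − 2)(w + 2), so |w^2 − 4| = |w − 2|·|w + 2|.
Impose δ ≤ 2 so that |w| < 4; then |w + 2| ≤ 6.
Hence |w^2 − 4| ≤ 6|w − 2|, which is < ϵ once |w − 2| < ϵ/6.
Take δ = min(2, ϵ/6). If 0 < |w − 2| < δ then both bounds hold and |w^2 − 4| ≤ 6|w − 2| < 6·(ϵ/6) = ϵ.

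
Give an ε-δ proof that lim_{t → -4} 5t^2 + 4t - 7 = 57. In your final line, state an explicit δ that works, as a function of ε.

δ = min(1, ε/41)

Let ε > 0. We want δ > 0 such that 0 < |t + 4| < δ implies |(5t^2 + 4t - 7) − 57| < ε.
(5t^2 + 4t - 7) − 57 = 5t^2 + 4t - 64 = (t + 4)(5t - 16).
So |(5t^2 + 4t - 7) − 57| = |t + 4|·|5t - 16|.
Require δ ≤ 1. Then |t + 4| < 1 gives |t| < 5, and by the triangle inequality |5t - 16| ≤ 5·5 + 16 = 41.
Hence |(5t^2 + 4t - 7) − 57| ≤ 41|t + 4| < ε provided |t + 4| < ε/41.
Choosing δ = min(1, ε/41) ensures both conditions, hence |(5t^2 + 4t - 7) − 57| < ε.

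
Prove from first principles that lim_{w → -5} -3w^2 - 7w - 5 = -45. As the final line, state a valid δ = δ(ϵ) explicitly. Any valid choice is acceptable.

δ = min(1, ϵ/26)

Let ϵ > 0 be given. We want δ > 0 such that 0 < |w + 5| < δ implies |(-3w^2 - 7w - 5) + 45| < ϵ.
(-3w^2 - 7w - 5) + 45 = -3w^2 - 7w + 40 = (w + 5)(-3w + 8).
So |(-3w^2 - 7w - 5) + 45| = |w + 5|·|-3w + 8|.
Assume first that |w + 5| < 1, so |w| < 6. Then |-3w + 8| ≤ 3·6 + 8 = 26.
Hence |(-3w^2 - 7w - 5) + 45| ≤ 26|w + 5| < ϵ provided |w + 5| < ϵ/26.
Take δ = min(1, ϵ/26). Then 0 < |w + 5| < δ gives both |w + 5| < 1 and |w + 5| < ϵ/26, so |(-3w^2 - 7w - 5) + 45| < ϵ.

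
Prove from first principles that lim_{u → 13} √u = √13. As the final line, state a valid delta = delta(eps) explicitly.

Fix eps > 0. We want delta > 0 such that 0 < |u − 13| < delta implies |√u − √13| < eps.
Multiplying by the conjugate, |√u − √13| = |u − 13|/(√u + √13).
Restrict delta ≤ 13 so that |u − 13| < 13 forces u > 0, and then √u + √13 > √13.
Hence |√u − √13| < |u − 13|/√13, which is < eps once |u − 13| < √13·eps.
Take delta = min(13, √13·eps). If 0 < |u − 13| < delta then u > 0 and |√u − √13| < |u − 13|/√13 < eps.

delta = min(13, √13·eps)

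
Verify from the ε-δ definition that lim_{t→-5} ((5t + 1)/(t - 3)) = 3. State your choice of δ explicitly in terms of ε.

δ = min(4, 2ε)

Suppose ε > 0. We want δ > 0 with 0 < |t + 5| < δ ⇒ |(5t + 1)/(t - 3) − 3| < ε.
Combining over a common denominator, (5t + 1)/(t - 3) − 3 = [(5t + 1)·(-8) − (-24)·(t - 3)] / [(-8)·(t - 3)] = -16(t + 5) / ((-8)(t - 3)).
So |(5t + 1)/(t - 3) − 3| = 16|t + 5| / (8·|t − 3|).
Require δ ≤ 4, so |t − 3| ≥ |-8| − |t + 5| > 8 − 4 = 4.
Hence |(5t + 1)/(t - 3) − 3| < 16|t + 5|/(8·4) = (1/2)|t + 5|, which is < ε once |t + 5| < 2ε.
Take δ = min(4, 2ε). Then 0 < |t + 5| < δ forces both bounds, so |(5t + 1)/(t - 3) − 3| < ε.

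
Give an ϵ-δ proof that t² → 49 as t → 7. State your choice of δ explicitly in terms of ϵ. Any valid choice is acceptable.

δ = min(1, ϵ/15)

Let ϵ > 0. We seek δ > 0 with 0 < |t − 7| < δ ⇒ |t² − 49| < ϵ.
Factor: t² − 49 = (t − 7)(t + 7), so |t² − 49| = |t − 7|·|t + 7|.
Impose δ ≤ 1 so that |t| < 8; then |t + 7| ≤ 15.
Hence |t² − 49| ≤ 15|t − 7|, which is < ϵ once |t − 7| < ϵ/15.
Take δ = min(1, ϵ/15). If 0 < |t − 7| < δ then both bounds hold and |t² − 49| ≤ 15|t − 7| < 15·(ϵ/15) = ϵ.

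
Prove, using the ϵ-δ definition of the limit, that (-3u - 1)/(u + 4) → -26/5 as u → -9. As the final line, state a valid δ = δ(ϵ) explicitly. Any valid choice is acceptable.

Let ϵ > 0. We want δ > 0 with 0 < |u + 9| < δ ⇒ |(-3u - 1)/(u + 4) + 26/5| < ϵ.
Combining over a common denominator, (-3u - 1)/(u + 4) + 26/5 = [(-3u - 1)·(-5) − 26·(u + 4)] / [(-5)·(u + 4)] = -11(u + 9) / ((-5)(u + 4)).
So |(-3u - 1)/(u + 4) + 26/5| = 11|u + 9| / (5·|u + 4|).
Restrict δ ≤ 5/2. Then |u + 9| < 5/2 gives |u + 4| = |(u + 9) + (-5)| ≥ 5 − 5/2 = 5/2.
Hence |(-3u - 1)/(u + 4) + 26/5| < 11|u + 9|/(5·(5/2)) = (22/25)|u + 9|, which is < ϵ once |u + 9| < (25/22)ϵ.
Take δ = min(5/2, (25/22)ϵ). Then 0 < |u + 9| < δ forces both bounds, so |(-3u - 1)/(u + 4) + 26/5| < ϵ.

δ = min(5/2, (25/22)ϵ)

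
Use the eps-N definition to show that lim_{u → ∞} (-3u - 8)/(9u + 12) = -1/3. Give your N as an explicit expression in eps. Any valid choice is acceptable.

Suppose eps > 0. We seek N > 0 such that u > N implies |(-3u - 8)/(9u + 12) + 1/3| < eps.
(-3u - 8)/(9u + 12) + 1/3 = (9(-3u - 8) − (-3)(9u + 12)) / (9(9u + 12)) = -36/(9(9u + 12)).
For u > 0 we have 9u + 12 > 9u, so |(-3u - 8)/(9u + 12) + 1/3| = 36/(9(9u + 12)) < 36/(9·9u) = (4/9)/u.
Thus |(-3u - 8)/(9u + 12) + 1/3| < eps whenever u > (4/9)/eps.
Take N = (4/9)/eps. If u > N then |(-3u - 8)/(9u + 12) + 1/3| < (4/9)/u < eps.

N = (4/9)/eps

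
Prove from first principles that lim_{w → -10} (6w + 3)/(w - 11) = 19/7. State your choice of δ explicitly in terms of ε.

δ = min(21/2, (147/46)ε)

Let ε > 0 be given. We want δ > 0 with 0 < |w + 10| < δ ⇒ |(6w + 3)/(w - 11) − (19/7)| < ε.
Combining over a common denominator, (6w + 3)/(w - 11) − (19/7) = [(6w + 3)·(-21) − (-57)·(w - 11)] / [(-21)·(w - 11)] = -69(w + 10) / ((-21)(w - 11)).
So |(6w + 3)/(w - 11) − (19/7)| = 69|w + 10| / (21·|w − 11|).
Require δ ≤ 21/2, so |w − 11| ≥ |-21| − |w + 10| > 21 − 21/2 = 21/2.
Hence |(6w + 3)/(w - 11) − (19/7)| < 69|w + 10|/(21·(21/2)) = (46/147)|w + 10|, which is < ε once |w + 10| < (147/46)ε.
Take δ = min(21/2, (147/46)ε). Then 0 < |w + 10| < δ forces both bounds, so |(6w + 3)/(w - 11) − (19/7)| < ε.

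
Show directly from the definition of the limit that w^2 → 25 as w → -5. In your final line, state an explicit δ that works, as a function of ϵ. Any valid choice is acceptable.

Let ϵ > 0 be given. We seek δ > 0 with 0 < |w + 5| < δ ⇒ |w^2 − 25| < ϵ.
Factor: w^2 − 25 = (w + 5)(w - 5), so |w^2 − 25| = |w + 5|·|w - 5|.
Impose δ ≤ 2 so that |w| < 7; then |w - 5| ≤ 12.
Hence |w^2 − 25| ≤ 12|w + 5|, which is < ϵ once |w + 5| < ϵ/12.
Take δ = min(2, ϵ/12). If 0 < |w + 5| < δ then both bounds hold and |w^2 − 25| ≤ 12|w + 5| < 12·(ϵ/12) = ϵ.

δ = min(2, ϵ/12)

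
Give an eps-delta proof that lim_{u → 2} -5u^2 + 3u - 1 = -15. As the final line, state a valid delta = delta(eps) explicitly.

Suppose eps > 0. We want delta > 0 such that 0 < |u − 2| < delta implies |(-5u^2 + 3u - 1) + 15| < eps.
(-5u^2 + 3u - 1) + 15 = -5u^2 + 3u + 14 = (u − 2)(-5u - 7).
So |(-5u^2 + 3u - 1) + 15| = |u − 2|·|-5u - 7|.
Require delta ≤ 2. Then |u − 2| < 2 gives |u| < 4, and by the triangle inequality |-5u - 7| ≤ 5·4 + 7 = 27.
Hence |(-5u^2 + 3u - 1) + 15| ≤ 27|u − 2| < eps provided |u − 2| < eps/27.
Take delta = min(2, eps/27). Then 0 < |u − 2| < delta gives both |u − 2| < 2 and |u − 2| < eps/27, so |(-5u^2 + 3u - 1) + 15| < eps.

delta = min(2, eps/27)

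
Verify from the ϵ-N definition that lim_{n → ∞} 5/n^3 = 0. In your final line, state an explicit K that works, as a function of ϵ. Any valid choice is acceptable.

Suppose ϵ > 0. For n ≥ 1, |5/n^3 − 0| = 5/n^3.
5/n^3 < ϵ ⇔ n^3 > 5/ϵ ⇔ n > (5/ϵ)^{1/3}.
Take K = (5/ϵ)^{1/3}. Then n > K implies 5/n^3 < ϵ.

K = (5/ϵ)^{1/3}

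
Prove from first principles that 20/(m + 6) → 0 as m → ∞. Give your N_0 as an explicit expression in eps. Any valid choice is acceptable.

N_0 = 20/eps

Let eps > 0. For m ≥ 1, |20/(m + 6) − 0| = 20/(m + 6) ≤ 20/m.
We need 20/m < eps, i.e. m > 20/eps.
Take N_0 = 20/eps. If m > N_0 then |20/(m + 6)| ≤ 20/m < eps.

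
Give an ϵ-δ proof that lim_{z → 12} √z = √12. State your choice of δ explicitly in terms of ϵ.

Let ϵ > 0 be given. We want δ > 0 such that 0 < |z − 12| < δ implies |√z − √12| < ϵ.
Multiplying by the conjugate, |√z − √12| = |z − 12|/(√z + √12).
Restrict δ ≤ 12 so that |z − 12| < 12 forces z > 0, and then √z + √12 > √12.
Hence |√z − √12| < |z − 12|/√12, which is < ϵ once |z − 12| < √12·ϵ.
Take δ = min(12, √12·ϵ). If 0 < |z − 12| < δ then z > 0 and |√z − √12| < |z − 12|/√12 < ϵ.

δ = min(12, √12·ϵ)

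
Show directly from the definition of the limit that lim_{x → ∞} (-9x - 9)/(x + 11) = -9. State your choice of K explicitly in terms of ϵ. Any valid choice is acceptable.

Suppose ϵ > 0. We seek K > 0 such that x > K implies |(-9x - 9)/(x + 11) + 9| < ϵ.
(-9x - 9)/(x + 11) + 9 = ((-9x - 9) − (-9)(x + 11)) / ((x + 11)) = 90/((x + 11)).
For x > 0 we have x + 11 > x, so |(-9x - 9)/(x + 11) + 9| = 90/((x + 11)) < 90/(x) = 90/x.
Thus |(-9x - 9)/(x + 11) + 9| < ϵ whenever x > 90/ϵ.
Take K = 90/ϵ. If x > K then |(-9x - 9)/(x + 11) + 9| < 90/x < ϵ.

K = 90/ϵ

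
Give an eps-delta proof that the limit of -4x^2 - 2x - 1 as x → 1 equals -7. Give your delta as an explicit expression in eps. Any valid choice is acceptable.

delta = min(1, eps/14)

Let eps > 0. We want delta > 0 such that 0 < |x − 1| < delta implies |(-4x^2 - 2x - 1) + 7| < eps.
(-4x^2 - 2x - 1) + 7 = -4x^2 - 2x + 6 = (x − 1)(-4x - 6).
So |(-4x^2 - 2x - 1) + 7| = |x − 1|·|-4x - 6|.
Require delta ≤ 1. Then |x − 1| < 1 gives |x| < 2, and by the triangle inequality |-4x - 6| ≤ 4·2 + 6 = 14.
Hence |(-4x^2 - 2x - 1) + 7| ≤ 14|x − 1| < eps provided |x − 1| < eps/14.
Choosing delta = min(1, eps/14) ensures both conditions, hence |(-4x^2 - 2x - 1) + 7| < eps.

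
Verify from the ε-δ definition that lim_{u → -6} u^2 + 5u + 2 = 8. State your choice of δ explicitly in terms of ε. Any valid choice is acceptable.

Let ε > 0 be given. We want δ > 0 such that 0 < |u + 6| < δ implies |(u^2 + 5u + 2) − 8| < ε.
(u^2 + 5u + 2) − 8 = u^2 + 5u - 6 = (u + 6)(u - 1).
So |(u^2 + 5u + 2) − 8| = |u + 6|·|u - 1|.
Assume first that |u + 6| < 1, so |u| < 7. Then |u - 1| ≤ 7 + 1 = 8.
Hence |(u^2 + 5u + 2) − 8| ≤ 8|u + 6| < ε provided |u + 6| < ε/8.
Choosing δ = min(1, ε/8) ensures both conditions, hence |(u^2 + 5u + 2) − 8| < ε.

δ = min(1, ε/8)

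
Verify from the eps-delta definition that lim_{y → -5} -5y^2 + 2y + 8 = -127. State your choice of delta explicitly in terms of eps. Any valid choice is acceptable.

delta = min(2, eps/62)

Suppose eps > 0. We want delta > 0 such that 0 < |y + 5| < delta implies |(-5y^2 + 2y + 8) + 127| < eps.
(-5y^2 + 2y + 8) + 127 = -5y^2 + 2y + 135 = (y + 5)(-5y + 27).
So |(-5y^2 + 2y + 8) + 127| = |y + 5|·|-5y + 27|.
Require delta ≤ 2. Then |y + 5| < 2 gives |y| < 7, and by the triangle inequality |-5y + 27| ≤ 5·7 + 27 = 62.
Hence |(-5y^2 + 2y + 8) + 127| ≤ 62|y + 5| < eps provided |y + 5| < eps/62.
Choosing delta = min(2, eps/62) ensures both conditions, hence |(-5y^2 + 2y + 8) + 127| < eps.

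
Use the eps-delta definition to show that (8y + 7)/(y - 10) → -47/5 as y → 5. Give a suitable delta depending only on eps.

delta = min(5/2, (25/174)eps)

Let eps > 0. We want delta > 0 with 0 < |y − 5| < delta ⇒ |(8y + 7)/(y - 10) + 47/5| < eps.
Combining over a common denominator, (8y + 7)/(y - 10) + 47/5 = [(8y + 7)·(-5) − 47·(y - 10)] / [(-5)·(y - 10)] = -87(y − 5) / ((-5)(y - 10)).
So |(8y + 7)/(y - 10) + 47/5| = 87|y − 5| / (5·|y − 10|).
Restrict delta ≤ 5/2. Then |y − 5| < 5/2 gives |y − 10| = |(y − 5) + (-5)| ≥ 5 − 5/2 = 5/2.
Hence |(8y + 7)/(y - 10) + 47/5| < 87|y − 5|/(5·(5/2)) = (174/25)|y − 5|, which is < eps once |y − 5| < (25/174)eps.
Take delta = min(5/2, (25/174)eps). Then 0 < |y − 5| < delta forces both bounds, so |(8y + 7)/(y - 10) + 47/5| < eps.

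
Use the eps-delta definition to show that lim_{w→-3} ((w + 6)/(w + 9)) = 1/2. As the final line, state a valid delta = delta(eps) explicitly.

Suppose eps > 0. We want delta > 0 with 0 < |w + 3| < delta ⇒ |(w + 6)/(w + 9) − (1/2)| < eps.
Combining over a common denominator, (w + 6)/(w + 9) − (1/2) = [(w + 6)·6 − 3·(w + 9)] / [6·(w + 9)] = 3(w + 3) / (6(w + 9)).
So |(w + 6)/(w + 9) − (1/2)| = 3|w + 3| / (6·|w + 9|).
Restrict delta ≤ 3. Then |w + 3| < 3 gives |w + 9| = |(w + 3) + 6| ≥ 6 − 3 = 3.
Hence |(w + 6)/(w + 9) − (1/2)| < 3|w + 3|/(6·3) = (1/6)|w + 3|, which is < eps once |w + 3| < 6eps.
Take delta = min(3, 6eps). Then 0 < |w + 3| < delta forces both bounds, so |(w + 6)/(w + 9) − (1/2)| < eps.

delta = min(3, 6eps)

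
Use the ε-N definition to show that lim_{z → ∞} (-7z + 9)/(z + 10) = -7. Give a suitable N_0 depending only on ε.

N_0 = 79/ε

Let ε > 0 be given. We seek N_0 > 0 such that z > N_0 implies |(-7z + 9)/(z + 10) + 7| < ε.
(-7z + 9)/(z + 10) + 7 = ((-7z + 9) − (-7)(z + 10)) / ((z + 10)) = 79/((z + 10)).
For z > 0 we have z + 10 > z, so |(-7z + 9)/(z + 10) + 7| = 79/((z + 10)) < 79/(z) = 79/z.
Thus |(-7z + 9)/(z + 10) + 7| < ε whenever z > 79/ε.
Take N_0 = 79/ε. If z > N_0 then |(-7z + 9)/(z + 10) + 7| < 79/z < ε.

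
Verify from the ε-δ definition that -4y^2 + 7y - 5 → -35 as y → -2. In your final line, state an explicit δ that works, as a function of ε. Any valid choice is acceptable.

δ = min(2, ε/31)

Suppose ε > 0. We want δ > 0 such that 0 < |y + 2| < δ implies |(-4y^2 + 7y - 5) + 35| < ε.
(-4y^2 + 7y - 5) + 35 = -4y^2 + 7y + 30 = (y + 2)(-4y + 15).
So |(-4y^2 + 7y - 5) + 35| = |y + 2|·|-4y + 15|.
Require δ ≤ 2. Then |y + 2| < 2 gives |y| < 4, and by the triangle inequality |-4y + 15| ≤ 4·4 + 15 = 31.
Hence |(-4y^2 + 7y - 5) + 35| ≤ 31|y + 2| < ε provided |y + 2| < ε/31.
Take δ = min(2, ε/31). Then 0 < |y + 2| < δ gives both |y + 2| < 2 and |y + 2| < ε/31, so |(-4y^2 + 7y - 5) + 35| < ε.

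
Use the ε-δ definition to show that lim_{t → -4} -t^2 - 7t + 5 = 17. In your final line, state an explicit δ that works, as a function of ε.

Fix ε > 0. We want δ > 0 such that 0 < |t + 4| < δ implies |(-t^2 - 7t + 5) − 17| < ε.
(-t^2 - 7t + 5) − 17 = -t^2 - 7t - 12 = (t + 4)(-t - 3).
So |(-t^2 - 7t + 5) − 17| = |t + 4|·|-t - 3|.
Require δ ≤ 1. Then |t + 4| < 1 gives |t| < 5, and by the triangle inequality |-t - 3| ≤ 5 + 3 = 8.
Hence |(-t^2 - 7t + 5) − 17| ≤ 8|t + 4| < ε provided |t + 4| < ε/8.
Take δ = min(1, ε/8). Then 0 < |t + 4| < δ gives both |t + 4| < 1 and |t + 4| < ε/8, so |(-t^2 - 7t + 5) − 17| < ε.

δ = min(1, ε/8)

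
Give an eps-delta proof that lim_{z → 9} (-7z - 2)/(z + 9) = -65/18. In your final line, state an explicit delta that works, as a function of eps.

delta = min(9, (162/61)eps)

Suppose eps > 0. We want delta > 0 with 0 < |z − 9| < delta ⇒ |(-7z - 2)/(z + 9) + 65/18| < eps.
Combining over a common denominator, (-7z - 2)/(z + 9) + 65/18 = [(-7z - 2)·18 − (-65)·(z + 9)] / [18·(z + 9)] = -61(z − 9) / (18(z + 9)).
So |(-7z - 2)/(z + 9) + 65/18| = 61|z − 9| / (18·|z + 9|).
Restrict delta ≤ 9. Then |z − 9| < 9 gives |z + 9| = |(z − 9) + 18| ≥ 18 − 9 = 9.
Hence |(-7z - 2)/(z + 9) + 65/18| < 61|z − 9|/(18·9) = (61/162)|z − 9|, which is < eps once |z − 9| < (162/61)eps.
Take delta = min(9, (162/61)eps). Then 0 < |z − 9| < delta forces both bounds, so |(-7z - 2)/(z + 9) + 65/18| < eps.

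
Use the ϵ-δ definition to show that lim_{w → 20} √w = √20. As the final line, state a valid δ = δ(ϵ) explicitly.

δ = min(20, √20·ϵ)

Let ϵ > 0. We want δ > 0 such that 0 < |w − 20| < δ implies |√w − √20| < ϵ.
Rationalise: √w − √20 = (w − 20)/(√w + √20), so |√w − √20| = |w − 20|/(√w + √20).
Restrict δ ≤ 20 so that |w − 20| < 20 forces w > 0, and then √w + √20 > √20.
Hence |√w − √20| < |w − 20|/√20, which is < ϵ once |w − 20| < √20·ϵ.
Take δ = min(20, √20·ϵ). If 0 < |w − 20| < δ then w > 0 and |√w − √20| < |w − 20|/√20 < ϵ.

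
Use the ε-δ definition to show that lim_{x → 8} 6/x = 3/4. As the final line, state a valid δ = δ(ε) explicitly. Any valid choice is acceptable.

δ = min(4, (16/3)ε)

Fix ε > 0. We seek δ > 0 such that 0 < |x − 8| < δ implies |6/x − (3/4)| < ε.
|6/x − (3/4)| = 6·|8 − x|/(8·|x|) = 6|x − 8|/(8|x|).
Require δ ≤ 4 so that |x| > 8 − 4 = 4, hence 8|x| > 32.
Then |6/x − (3/4)| < 6|x − 8|/32, which is < ε when |x − 8| < (16/3)ε.
Take δ = min(4, (16/3)ε). Then 0 < |x − 8| < δ gives both |x − 8| < 4 and |x − 8| < (16/3)ε, so |6/x − (3/4)| < ε.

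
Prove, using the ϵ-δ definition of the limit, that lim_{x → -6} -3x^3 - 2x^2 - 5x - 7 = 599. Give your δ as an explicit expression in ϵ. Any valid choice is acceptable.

δ = min(2, ϵ/421)

Let ϵ > 0. We want δ > 0 such that 0 < |x + 6| < δ implies |(-3x^3 - 2x^2 - 5x - 7) − 599| < ϵ.
(-3x^3 - 2x^2 - 5x - 7) − 599 = -3x^3 - 2x^2 - 5x - 606 = (x + 6)(-3x^2 + 16x - 101).
So |(-3x^3 - 2x^2 - 5x - 7) − 599| = |x + 6|·|-3x^2 + 16x - 101|.
Require δ ≤ 2. Then |x + 6| < 2 gives |x| < 8, and by the triangle inequality |-3x^2 + 16x - 101| ≤ 3·8^2 + 16·8 + 101 = 421.
Hence |(-3x^3 - 2x^2 - 5x - 7) − 599| ≤ 421|x + 6| < ϵ provided |x + 6| < ϵ/421.
Take δ = min(2, ϵ/421). Then 0 < |x + 6| < δ gives both |x + 6| < 2 and |x + 6| < ϵ/421, so |(-3x^3 - 2x^2 - 5x - 7) − 599| < ϵ.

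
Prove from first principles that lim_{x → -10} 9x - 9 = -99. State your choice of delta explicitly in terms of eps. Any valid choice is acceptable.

delta = eps/9

Suppose eps > 0. We need delta > 0 so that 0 < |x + 10| < delta implies |(9x - 9) + 99| < eps.
Since (9x - 9) + 99 = 9(x + 10), we have |(9x - 9) + 99| = 9|x + 10|.
So 9|x + 10| < eps exactly when |x + 10| < eps/9.
Take delta = eps/9. If 0 < |x + 10| < delta then |(9x - 9) + 99| = 9|x + 10| < 9·(eps/9) = eps.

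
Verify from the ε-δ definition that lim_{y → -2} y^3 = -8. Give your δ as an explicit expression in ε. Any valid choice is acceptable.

Fix ε > 0. We seek δ > 0 with 0 < |y + 2| < δ ⇒ |y^3 + 8| < ε.
Factor: y^3 + 8 = (y + 2)(y^2 - 2y + 4), so |y^3 + 8| = |y + 2|·|y^2 - 2y + 4|.
Impose δ ≤ 1 so that |y| < 3; then |y^2 - 2y + 4| ≤ 19.
Hence |y^3 + 8| ≤ 19|y + 2|, which is < ε once |y + 2| < ε/19.
Take δ = min(1, ε/19). If 0 < |y + 2| < δ then both bounds hold and |y^3 + 8| ≤ 19|y + 2| < 19·(ε/19) = ε.

δ = min(1, ε/19)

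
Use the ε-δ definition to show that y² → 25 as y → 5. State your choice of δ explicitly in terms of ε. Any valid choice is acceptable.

Fix ε > 0. We seek δ > 0 with 0 < |y − 5| < δ ⇒ |y² − 25| < ε.
Factor: y² − 25 = (y − 5)(y + 5), so |y² − 25| = |y − 5|·|y + 5|.
Impose δ ≤ 1 so that |y| < 6; then |y + 5| ≤ 11.
Hence |y² − 25| ≤ 11|y − 5|, which is < ε once |y − 5| < ε/11.
Take δ = min(1, ε/11). If 0 < |y − 5| < δ then both bounds hold and |y² − 25| ≤ 11|y − 5| < 11·(ε/11) = ε.

δ = min(1, ε/11)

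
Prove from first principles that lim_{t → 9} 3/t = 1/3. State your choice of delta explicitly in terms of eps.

delta = min(9/2, (27/2)eps)

Let eps > 0. We seek delta > 0 such that 0 < |t − 9| < delta implies |3/t − (1/3)| < eps.
|3/t − (1/3)| = 3·|9 − t|/(9·|t|) = 3|t − 9|/(9|t|).
Require delta ≤ 9/2 so that |t| > 9 − 9/2 = 9/2, hence 9|t| > 81/2.
Then |3/t − (1/3)| < 3|t − 9|/(81/2), which is < eps when |t − 9| < (27/2)eps.
Take delta = min(9/2, (27/2)eps). Then 0 < |t − 9| < delta gives both |t − 9| < 9/2 and |t − 9| < (27/2)eps, so |3/t − (1/3)| < eps.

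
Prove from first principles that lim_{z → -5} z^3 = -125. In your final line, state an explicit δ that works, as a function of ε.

Let ε > 0. We seek δ > 0 with 0 < |z + 5| < δ ⇒ |z^3 + 125| < ε.
Factor: z^3 + 125 = (z + 5)(z^2 - 5z + 25), so |z^3 + 125| = |z + 5|·|z^2 - 5z + 25|.
Impose δ ≤ 2 so that |z| < 7; then |z^2 - 5z + 25| ≤ 109.
Hence |z^3 + 125| ≤ 109|z + 5|, which is < ε once |z + 5| < ε/109.
Take δ = min(2, ε/109). If 0 < |z + 5| < δ then both bounds hold and |z^3 + 125| ≤ 109|z + 5| < 109·(ε/109) = ε.

δ = min(2, ε/109)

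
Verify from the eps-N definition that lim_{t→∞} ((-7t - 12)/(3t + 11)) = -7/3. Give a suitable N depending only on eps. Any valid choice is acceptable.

Fix eps > 0. We seek N > 0 such that t > N implies |(-7t - 12)/(3t + 11) + 7/3| < eps.
(-7t - 12)/(3t + 11) + 7/3 = (3(-7t - 12) − (-7)(3t + 11)) / (3(3t + 11)) = 41/(3(3t + 11)).
For t > 0 we have 3t + 11 > 3t, so |(-7t - 12)/(3t + 11) + 7/3| = 41/(3(3t + 11)) < 41/(3·3t) = (41/9)/t.
Thus |(-7t - 12)/(3t + 11) + 7/3| < eps whenever t > (41/9)/eps.
Take N = (41/9)/eps. If t > N then |(-7t - 12)/(3t + 11) + 7/3| < (41/9)/t < eps.

N = (41/9)/eps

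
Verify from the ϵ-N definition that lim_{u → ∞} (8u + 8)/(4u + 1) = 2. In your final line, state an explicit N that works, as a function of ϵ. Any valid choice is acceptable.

N = (3/2)/ϵ

Let ϵ > 0. We seek N > 0 such that u > N implies |(8u + 8)/(4u + 1) − 2| < ϵ.
(8u + 8)/(4u + 1) − 2 = (4(8u + 8) − 8(4u + 1)) / (4(4u + 1)) = 24/(4(4u + 1)).
For u > 0 we have 4u + 1 > 4u, so |(8u + 8)/(4u + 1) − 2| = 24/(4(4u + 1)) < 24/(4·4u) = (3/2)/u.
Thus |(8u + 8)/(4u + 1) − 2| < ϵ whenever u > (3/2)/ϵ.
Take N = (3/2)/ϵ. If u > N then |(8u + 8)/(4u + 1) − 2| < (3/2)/u < ϵ.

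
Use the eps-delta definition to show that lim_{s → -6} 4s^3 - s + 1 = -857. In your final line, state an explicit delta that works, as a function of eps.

Let eps > 0. We want delta > 0 such that 0 < |s + 6| < delta implies |(4s^3 - s + 1) + 857| < eps.
(4s^3 - s + 1) + 857 = 4s^3 - s + 858 = (s + 6)(4s^2 - 24s + 143).
So |(4s^3 - s + 1) + 857| = |s + 6|·|4s^2 - 24s + 143|.
Assume first that |s + 6| < 2, so |s| < 8. Then |4s^2 - 24s + 143| ≤ 4·8^2 + 24·8 + 143 = 591.
Hence |(4s^3 - s + 1) + 857| ≤ 591|s + 6| < eps provided |s + 6| < eps/591.
Take delta = min(2, eps/591). Then 0 < |s + 6| < delta gives both |s + 6| < 2 and |s + 6| < eps/591, so |(4s^3 - s + 1) + 857| < eps.

delta = min(2, eps/591)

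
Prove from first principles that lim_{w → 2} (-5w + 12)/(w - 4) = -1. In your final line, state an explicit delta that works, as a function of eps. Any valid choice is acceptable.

delta = min(1, (1/4)eps)

Let eps > 0. We want delta > 0 with 0 < |w − 2| < delta ⇒ |(-5w + 12)/(w - 4) + 1| < eps.
Combining over a common denominator, (-5w + 12)/(w - 4) + 1 = [(-5w + 12)·(-2) − 2·(w - 4)] / [(-2)·(w - 4)] = 8(w − 2) / ((-2)(w - 4)).
So |(-5w + 12)/(w - 4) + 1| = 8|w − 2| / (2·|w − 4|).
Restrict delta ≤ 1. Then |w − 2| < 1 gives |w − 4| = |(w − 2) + (-2)| ≥ 2 − 1 = 1.
Hence |(-5w + 12)/(w - 4) + 1| < 8|w − 2|/(2·1) = 4|w − 2|, which is < eps once |w − 2| < (1/4)eps.
Take delta = min(1, (1/4)eps). Then 0 < |w − 2| < delta forces both bounds, so |(-5w + 12)/(w - 4) + 1| < eps.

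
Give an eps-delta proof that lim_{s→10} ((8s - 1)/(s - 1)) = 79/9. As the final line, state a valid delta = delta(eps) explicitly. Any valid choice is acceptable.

delta = min(9/2, (81/14)eps)

Fix eps > 0. We want delta > 0 with 0 < |s − 10| < delta ⇒ |(8s - 1)/(s - 1) − (79/9)| < eps.
Combining over a common denominator, (8s - 1)/(s - 1) − (79/9) = [(8s - 1)·9 − 79·(s - 1)] / [9·(s - 1)] = -7(s − 10) / (9(s - 1)).
So |(8s - 1)/(s - 1) − (79/9)| = 7|s − 10| / (9·|s − 1|).
Require delta ≤ 9/2, so |s − 1| ≥ |9| − |s − 10| > 9 − 9/2 = 9/2.
Hence |(8s - 1)/(s - 1) − (79/9)| < 7|s − 10|/(9·(9/2)) = (14/81)|s − 10|, which is < eps once |s − 10| < (81/14)eps.
Take delta = min(9/2, (81/14)eps). Then 0 < |s − 10| < delta forces both bounds, so |(8s - 1)/(s - 1) − (79/9)| < eps.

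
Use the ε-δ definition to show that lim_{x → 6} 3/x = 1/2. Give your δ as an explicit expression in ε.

Let ε > 0. We seek δ > 0 such that 0 < |x − 6| < δ implies |3/x − (1/2)| < ε.
|3/x − (1/2)| = 3·|6 − x|/(6·|x|) = 3|x − 6|/(6|x|).
Restrict δ ≤ 3. Then |x − 6| < 3 gives |x| > 3, so 6|x| > 18.
Then |3/x − (1/2)| < 3|x − 6|/18, which is < ε when |x − 6| < 6ε.
Take δ = min(3, 6ε). Then 0 < |x − 6| < δ gives both |x − 6| < 3 and |x − 6| < 6ε, so |3/x − (1/2)| < ε.

δ = min(3, 6ε)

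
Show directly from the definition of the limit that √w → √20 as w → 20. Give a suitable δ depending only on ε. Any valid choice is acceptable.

δ = min(20, √20·ε)

Fix ε > 0. We want δ > 0 such that 0 < |w − 20| < δ implies |√w − √20| < ε.
Multiplying by the conjugate, |√w − √20| = |w − 20|/(√w + √20).
Restrict δ ≤ 20 so that |w − 20| < 20 forces w > 0, and then √w + √20 > √20.
Hence |√w − √20| < |w − 20|/√20, which is < ε once |w − 20| < √20·ε.
Take δ = min(20, √20·ε). If 0 < |w − 20| < δ then w > 0 and |√w − √20| < |w − 20|/√20 < ε.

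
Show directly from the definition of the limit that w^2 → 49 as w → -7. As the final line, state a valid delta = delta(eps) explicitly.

Fix eps > 0. We seek delta > 0 with 0 < |w + 7| < delta ⇒ |w^2 − 49| < eps.
Factor: w^2 − 49 = (w + 7)(w - 7), so |w^2 − 49| = |w + 7|·|w - 7|.
Impose delta ≤ 1 so that |w| < 8; then |w - 7| ≤ 15.
Hence |w^2 − 49| ≤ 15|w + 7|, which is < eps once |w + 7| < eps/15.
Take delta = min(1, eps/15). If 0 < |w + 7| < delta then both bounds hold and |w^2 − 49| ≤ 15|w + 7| < 15·(eps/15) = eps.

delta = min(1, eps/15)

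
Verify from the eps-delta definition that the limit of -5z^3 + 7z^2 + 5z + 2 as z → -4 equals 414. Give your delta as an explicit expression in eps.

Fix eps > 0. We want delta > 0 such that 0 < |z + 4| < delta implies |(-5z^3 + 7z^2 + 5z + 2) − 414| < eps.
(-5z^3 + 7z^2 + 5z + 2) − 414 = -5z^3 + 7z^2 + 5z - 412 = (z + 4)(-5z^2 + 27z - 103).
So |(-5z^3 + 7z^2 + 5z + 2) − 414| = |z + 4|·|-5z^2 + 27z - 103|.
Require delta ≤ 1. Then |z + 4| < 1 gives |z| < 5, and by the triangle inequality |-5z^2 + 27z - 103| ≤ 5·5^2 + 27·5 + 103 = 363.
Hence |(-5z^3 + 7z^2 + 5z + 2) − 414| ≤ 363|z + 4| < eps provided |z + 4| < eps/363.
Choosing delta = min(1, eps/363) ensures both conditions, hence |(-5z^3 + 7z^2 + 5z + 2) − 414| < eps.

delta = min(1, eps/363)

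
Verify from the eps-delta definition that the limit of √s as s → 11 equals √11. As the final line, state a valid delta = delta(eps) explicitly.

Fix eps > 0. We want delta > 0 such that 0 < |s − 11| < delta implies |√s − √11| < eps.
Multiplying by the conjugate, |√s − √11| = |s − 11|/(√s + √11).
Restrict delta ≤ 11 so that |s − 11| < 11 forces s > 0, and then √s + √11 > √11.
Hence |√s − √11| < |s − 11|/√11, which is < eps once |s − 11| < √11·eps.
Take delta = min(11, √11·eps). If 0 < |s − 11| < delta then s > 0 and |√s − √11| < |s − 11|/√11 < eps.

delta = min(11, √11·eps)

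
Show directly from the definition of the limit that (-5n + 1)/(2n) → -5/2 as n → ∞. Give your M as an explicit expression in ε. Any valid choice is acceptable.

Fix ε > 0. For n ≥ 1, |(-5n + 1)/(2n) + 5/2| = |2|/(2(2n)) = 2/(2(2n)).
Since 2n ≥ 2n for n ≥ 1, this is ≤ 2/(2·2n) = (1/2)/n.
So |(-5n + 1)/(2n) + 5/2| < ε whenever n > (1/2)/ε.
Take M = (1/2)/ε. If n > M then |(-5n + 1)/(2n) + 5/2| ≤ (1/2)/n < ε.

M = (1/2)/ε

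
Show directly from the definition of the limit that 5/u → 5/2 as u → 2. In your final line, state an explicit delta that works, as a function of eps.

Let eps > 0. We seek delta > 0 such that 0 < |u − 2| < delta implies |5/u − (5/2)| < eps.
|5/u − (5/2)| = 5·|2 − u|/(2·|u|) = 5|u − 2|/(2|u|).
Restrict delta ≤ 1. Then |u − 2| < 1 gives |u| > 1, so 2|u| > 2.
Then |5/u − (5/2)| < 5|u − 2|/2, which is < eps when |u − 2| < (2/5)eps.
Take delta = min(1, (2/5)eps). Then 0 < |u − 2| < delta gives both |u − 2| < 1 and |u − 2| < (2/5)eps, so |5/u − (5/2)| < eps.

delta = min(1, (2/5)eps)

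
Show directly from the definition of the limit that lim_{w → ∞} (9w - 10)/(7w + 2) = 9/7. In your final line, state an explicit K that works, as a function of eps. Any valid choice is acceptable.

K = (88/49)/eps

Suppose eps > 0. We seek K > 0 such that w > K implies |(9w - 10)/(7w + 2) − (9/7)| < eps.
(9w - 10)/(7w + 2) − (9/7) = (7(9w - 10) − 9(7w + 2)) / (7(7w + 2)) = -88/(7(7w + 2)).
For w > 0 we have 7w + 2 > 7w, so |(9w - 10)/(7w + 2) − (9/7)| = 88/(7(7w + 2)) < 88/(7·7w) = (88/49)/w.
Thus |(9w - 10)/(7w + 2) − (9/7)| < eps whenever w > (88/49)/eps.
Take K = (88/49)/eps. If w > K then |(9w - 10)/(7w + 2) − (9/7)| < (88/49)/w < eps.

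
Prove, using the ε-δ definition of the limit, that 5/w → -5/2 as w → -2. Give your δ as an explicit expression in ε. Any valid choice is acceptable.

δ = min(1, (2/5)ε)

Let ε > 0 be given. We seek δ > 0 such that 0 < |w + 2| < δ implies |5/w + 5/2| < ε.
|5/w + 5/2| = 5·|-2 − w|/(2·|w|) = 5|w + 2|/(2|w|).
Require δ ≤ 1 so that |w| > 2 − 1 = 1, hence 2|w| > 2.
Then |5/w + 5/2| < 5|w + 2|/2, which is < ε when |w + 2| < (2/5)ε.
Take δ = min(1, (2/5)ε). Then 0 < |w + 2| < δ gives both |w + 2| < 1 and |w + 2| < (2/5)ε, so |5/w + 5/2| < ε.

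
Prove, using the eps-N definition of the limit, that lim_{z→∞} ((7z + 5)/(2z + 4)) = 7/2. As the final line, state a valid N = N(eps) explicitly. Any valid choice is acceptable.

Suppose eps > 0. We seek N > 0 such that z > N implies |(7z + 5)/(2z + 4) − (7/2)| < eps.
(7z + 5)/(2z + 4) − (7/2) = (2(7z + 5) − 7(2z + 4)) / (2(2z + 4)) = -18/(2(2z + 4)).
For z > 0 we have 2z + 4 > 2z, so |(7z + 5)/(2z + 4) − (7/2)| = 18/(2(2z + 4)) < 18/(2·2z) = (9/2)/z.
Thus |(7z + 5)/(2z + 4) − (7/2)| < eps whenever z > (9/2)/eps.
Take N = (9/2)/eps. If z > N then |(7z + 5)/(2z + 4) − (7/2)| < (9/2)/z < eps.

N = (9/2)/eps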